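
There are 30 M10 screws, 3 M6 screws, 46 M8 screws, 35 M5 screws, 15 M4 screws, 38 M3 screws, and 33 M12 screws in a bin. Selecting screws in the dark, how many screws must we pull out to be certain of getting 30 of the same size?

In the worst case we take at most 29 of each size, but all 3 M6 and all 15 M4 (fewer than 29), giving 29 + 3 + 29 + 29 + 15 + 29 + 29 = 163.
One more screw then forces some size to 30, so 163 + 1 = 164.

164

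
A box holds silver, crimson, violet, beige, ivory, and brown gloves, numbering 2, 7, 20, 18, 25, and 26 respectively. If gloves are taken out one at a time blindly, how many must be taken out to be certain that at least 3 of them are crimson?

94

The worst case draws every non-crimson glove first: 2 + 20 + 18 + 25 + 26 = 91.
The next 3 draws are then forced to be crimson, giving 91 + 3 = 94.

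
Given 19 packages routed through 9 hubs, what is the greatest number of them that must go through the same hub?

If each of the 9 hubs held at most 2, the total would be at most 9 × 2 = 18 < 19, a contradiction.
So at least one holds ⌈19/9⌉ = 3.

3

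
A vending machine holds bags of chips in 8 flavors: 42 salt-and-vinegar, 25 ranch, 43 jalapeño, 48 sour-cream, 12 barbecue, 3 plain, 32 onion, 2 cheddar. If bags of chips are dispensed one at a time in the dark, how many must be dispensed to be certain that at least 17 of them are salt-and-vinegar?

182

The worst case draws every non-salt-and-vinegar bag of chips first: 25 + 43 + 48 + 12 + 3 + 32 + 2 = 165.
The next 17 draws are then forced to be salt-and-vinegar, giving 165 + 17 = 182.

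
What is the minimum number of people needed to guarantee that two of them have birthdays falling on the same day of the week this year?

There are 7 days of the week acting as pigeonholes.
With 7 people we could place one in each, avoiding any repeat.
One more forces some class to hold 2, so 7 + 1 = 8.

8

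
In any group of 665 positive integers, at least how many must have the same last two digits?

If each of the 100 possible two-digit endings held at most 6, the total would be at most 100 × 6 = 600 < 665, a contradiction.
So at least one holds ⌈665/100⌉ = 7.

7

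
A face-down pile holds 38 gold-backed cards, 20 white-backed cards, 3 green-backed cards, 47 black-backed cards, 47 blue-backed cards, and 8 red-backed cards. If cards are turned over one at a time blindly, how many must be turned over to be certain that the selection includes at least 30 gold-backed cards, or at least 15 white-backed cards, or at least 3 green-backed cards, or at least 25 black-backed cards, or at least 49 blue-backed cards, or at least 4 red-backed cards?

The worst case stops just short of every target: 29 gold-backed, 14 white-backed, 2 green-backed, 24 black-backed, all 47 blue-backed, 3 red-backed — 29 + 14 + 2 + 24 + 47 + 3 = 119 cards.
One more card must push some back color to its target, so 119 + 1 = 120.

120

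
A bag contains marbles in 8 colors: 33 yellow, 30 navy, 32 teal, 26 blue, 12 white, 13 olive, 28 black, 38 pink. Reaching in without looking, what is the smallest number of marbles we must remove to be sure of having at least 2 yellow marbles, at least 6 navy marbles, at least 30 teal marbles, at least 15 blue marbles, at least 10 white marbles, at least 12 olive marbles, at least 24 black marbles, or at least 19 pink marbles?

111

Each of the 8 colors has its own threshold; avoid all of them simultaneously.
The worst case stops just short of every target: 1 yellow, 5 navy, 29 teal, 14 blue, 9 white, 11 olive, 23 black, 18 pink — 1 + 5 + 29 + 14 + 9 + 11 + 23 + 18 = 110 marbles.
One more marble must push some color to its target, so 110 + 1 = 111.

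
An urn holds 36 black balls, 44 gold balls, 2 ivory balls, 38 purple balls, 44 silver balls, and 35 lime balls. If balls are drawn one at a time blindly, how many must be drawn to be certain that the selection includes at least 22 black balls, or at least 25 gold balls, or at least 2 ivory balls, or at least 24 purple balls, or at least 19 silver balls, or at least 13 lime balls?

100

The worst case stops just short of every target: 21 black, 24 gold, 1 ivory, 23 purple, 18 silver, 12 lime — 21 + 24 + 1 + 23 + 18 + 12 = 99 balls.
One more ball must push some color to its target, so 99 + 1 = 100.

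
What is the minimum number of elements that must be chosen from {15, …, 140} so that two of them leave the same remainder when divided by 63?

Group the integers by remainder mod 63; there are 63 residue classes, each nonempty in this range.
Choosing one from each class (63 integers) avoids any shared remainder.
One more choice must repeat a class, so two differ by a multiple of 63. Hence 63 + 1 = 64.

64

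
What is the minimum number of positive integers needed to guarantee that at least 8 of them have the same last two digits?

701

There are 100 possible two-digit endings acting as pigeonholes.
With 100 × 7 = 700 positive integers we could place exactly 7 in each, with no class reaching 8.
One more forces some class to hold 8, so 700 + 1 = 701.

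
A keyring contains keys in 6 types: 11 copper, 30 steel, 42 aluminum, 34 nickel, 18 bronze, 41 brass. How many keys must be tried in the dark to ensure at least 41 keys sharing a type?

In the worst case we take at most 40 of each type, but all 11 copper, all 30 steel, all 34 nickel, and all 18 bronze (fewer than 40), giving 11 + 30 + 40 + 34 + 18 + 40 = 173.
One more key then forces some type to 41, so 173 + 1 = 174.

174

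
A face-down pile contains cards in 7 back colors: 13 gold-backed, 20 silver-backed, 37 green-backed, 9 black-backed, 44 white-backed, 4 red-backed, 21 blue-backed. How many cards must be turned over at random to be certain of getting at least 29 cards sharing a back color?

124

Treat the 7 back colors as pigeonholes.
In the worst case we take at most 28 of each back color, but all 13 gold-backed, all 20 silver-backed, all 9 black-backed, all 4 red-backed, and all 21 blue-backed (fewer than 28), giving 13 + 20 + 28 + 9 + 28 + 4 + 21 = 123.
One more card then forces some back color to 29, so 123 + 1 = 124.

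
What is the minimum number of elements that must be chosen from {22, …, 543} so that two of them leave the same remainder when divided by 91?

Group the integers by remainder mod 91; there are 91 residue classes, each nonempty in this range.
Choosing one from each class (91 integers) avoids any shared remainder.
One more choice must repeat a class, so two differ by a multiple of 91. Hence 91 + 1 = 92.

92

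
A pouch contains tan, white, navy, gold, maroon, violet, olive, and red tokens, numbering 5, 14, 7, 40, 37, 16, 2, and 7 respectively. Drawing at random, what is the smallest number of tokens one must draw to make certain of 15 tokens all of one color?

78

In the worst case we take at most 14 of each color, but all 5 tan, all 7 navy, all 2 olive, and all 7 red (fewer than 14), giving 5 + 14 + 7 + 14 + 14 + 14 + 2 + 7 = 77.
One more token then forces some color to 15, so 77 + 1 = 78.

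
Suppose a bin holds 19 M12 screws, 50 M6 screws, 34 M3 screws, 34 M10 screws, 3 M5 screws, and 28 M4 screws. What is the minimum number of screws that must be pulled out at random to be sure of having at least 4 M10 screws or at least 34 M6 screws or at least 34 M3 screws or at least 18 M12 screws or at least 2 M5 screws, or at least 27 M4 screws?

The worst case stops just short of every target: 17 M12, 33 M6, 33 M3, 3 M10, 1 M5, 26 M4 — 17 + 33 + 33 + 3 + 1 + 26 = 113 screws.
One more screw must push some size to its target, so 113 + 1 = 114.

114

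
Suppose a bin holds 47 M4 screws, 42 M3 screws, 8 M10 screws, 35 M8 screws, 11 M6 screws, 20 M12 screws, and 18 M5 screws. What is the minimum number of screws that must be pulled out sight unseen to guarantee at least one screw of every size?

The hardest size to obtain is M10: we could draw every other screw first — 181 − 8 = 173 screws — without a single M10 one.
The next draw must be M10, so 173 + 1 = 174.

174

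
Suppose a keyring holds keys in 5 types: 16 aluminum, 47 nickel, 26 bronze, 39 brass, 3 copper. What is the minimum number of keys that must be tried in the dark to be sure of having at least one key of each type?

The hardest type to obtain is copper: we could draw every other key first — 131 − 3 = 128 keys — without a single copper one.
The next draw must be copper, so 128 + 1 = 129.

129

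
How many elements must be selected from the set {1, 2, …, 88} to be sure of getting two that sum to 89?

45

Partition {1, …, 88} into 44 pairs: {1,88}, {2,87}, …, {44,45}.
Choosing 44 integers — say the integers 1 through 44 — takes one from each pair and avoids the property.
Choosing 45 forces two into the same pair by pigeonhole, and those sum to 89. So 45.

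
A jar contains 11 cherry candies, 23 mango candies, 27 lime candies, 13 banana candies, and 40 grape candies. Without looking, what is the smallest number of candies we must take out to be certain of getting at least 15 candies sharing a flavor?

In the worst case we take at most 14 of each flavor, but all 11 cherry and all 13 banana (fewer than 14), giving 11 + 14 + 14 + 13 + 14 = 66.
One more candy then forces some flavor to 15, so 66 + 1 = 67.

67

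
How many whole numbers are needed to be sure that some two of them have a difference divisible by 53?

54

Use the pigeonhole principle on residue classes: two integers differ by a multiple of 53 exactly when they share a remainder mod 53.
There are 53 residue classes mod 53, so 53 integers can all lie in distinct classes.
One more integer must repeat a residue, giving a difference divisible by 53. So n = 53 + 1 = 54.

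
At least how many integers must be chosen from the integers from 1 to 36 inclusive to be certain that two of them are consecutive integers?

19

Partition {1, …, 36} into 18 pairs: {1,2}, {3,4}, …, {35,36}.
Choosing 18 integers — say the 18 even numbers 2, 4, …, 36 — takes one from each pair and avoids the property.
Choosing 19 forces two into the same pair by pigeonhole, and those are consecutive. So 19.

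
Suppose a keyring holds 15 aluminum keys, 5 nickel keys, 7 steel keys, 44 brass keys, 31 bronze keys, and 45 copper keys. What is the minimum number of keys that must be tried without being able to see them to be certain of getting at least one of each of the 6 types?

143

The hardest type to obtain is nickel: we could draw every other key first — 147 − 5 = 142 keys — without a single nickel one.
The next draw must be nickel, so 142 + 1 = 143.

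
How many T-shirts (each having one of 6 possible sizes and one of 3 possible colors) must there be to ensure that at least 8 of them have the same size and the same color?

127

There are 6 × 3 = 18 (size, color) combinations acting as pigeonholes.
With 18 × 7 = 126 T-shirts we could place exactly 7 in each, with no (size, color) pair reaching 8.
One more forces some (size, color) pair to hold 8, so 126 + 1 = 127.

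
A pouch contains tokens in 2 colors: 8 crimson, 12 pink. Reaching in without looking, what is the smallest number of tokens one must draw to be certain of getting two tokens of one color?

Treat the 2 colors as pigeonholes.
The worst case takes 1 token of each color without reaching 2 of any: 2 × 1 = 2.
The next token must bring some color to 2, so 2 + 1 = 3.

3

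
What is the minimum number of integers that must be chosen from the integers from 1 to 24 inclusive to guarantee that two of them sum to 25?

13

Partition {1, …, 24} into 12 pairs: {1,24}, {2,23}, …, {12,13}.
Choosing 12 integers — say the integers 1 through 12 — takes one from each pair and avoids the property.
Choosing 13 forces two into the same pair by pigeonhole, and those sum to 25. So 13.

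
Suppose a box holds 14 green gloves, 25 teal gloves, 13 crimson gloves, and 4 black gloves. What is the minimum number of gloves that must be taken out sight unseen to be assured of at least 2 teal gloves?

The worst case draws every non-teal glove first: 14 + 13 + 4 = 31.
The next 2 draws are then forced to be teal, giving 31 + 2 = 33.

33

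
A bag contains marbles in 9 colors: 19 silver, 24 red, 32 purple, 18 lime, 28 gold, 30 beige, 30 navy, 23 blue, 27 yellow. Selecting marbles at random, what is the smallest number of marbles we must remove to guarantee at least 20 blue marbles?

228

To avoid blue marbles as long as possible, exhaust the other 8 colors first.
The worst case draws every non-blue marble first: 19 + 24 + 32 + 18 + 28 + 30 + 30 + 27 = 208.
The next 20 draws are then forced to be blue, giving 208 + 20 = 228.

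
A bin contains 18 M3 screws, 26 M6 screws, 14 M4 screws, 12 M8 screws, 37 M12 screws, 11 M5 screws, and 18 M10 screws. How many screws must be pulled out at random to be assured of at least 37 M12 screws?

136

The worst case draws every non-M12 screw first: 18 + 26 + 14 + 12 + 11 + 18 = 99.
The next 37 draws are then forced to be M12, giving 99 + 37 = 136.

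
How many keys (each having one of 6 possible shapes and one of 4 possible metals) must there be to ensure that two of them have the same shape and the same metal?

There are 6 × 4 = 24 (shape, metal) combinations acting as pigeonholes.
With 24 keys we could place one in each, avoiding any repeat.
One more forces some (shape, metal) pair to hold 2, so 24 + 1 = 25.

25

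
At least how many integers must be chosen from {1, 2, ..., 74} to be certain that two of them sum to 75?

Partition {1, …, 74} into 37 pairs: {1,74}, {2,73}, …, {37,38}.
Choosing 37 integers — say the integers 1 through 37 — takes one from each pair and avoids the property.
Choosing 38 forces two into the same pair by pigeonhole, and those sum to 75. So 38.

38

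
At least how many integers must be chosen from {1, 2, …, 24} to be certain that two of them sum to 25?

13

Partition {1, …, 24} into 12 pairs: {1,24}, {2,23}, …, {12,13}.
Choosing 12 integers — say the integers 1 through 12 — takes one from each pair and avoids the property.
Choosing 13 forces two into the same pair by pigeonhole, and those sum to 25. So 13.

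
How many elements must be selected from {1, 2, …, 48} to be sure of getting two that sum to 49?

25

Partition {1, …, 48} into 24 pairs: {1,48}, {2,47}, …, {24,25}.
Choosing 24 integers — say the integers 1 through 24 — takes one from each pair and avoids the property.
Choosing 25 forces two into the same pair by pigeonhole, and those sum to 49. So 25.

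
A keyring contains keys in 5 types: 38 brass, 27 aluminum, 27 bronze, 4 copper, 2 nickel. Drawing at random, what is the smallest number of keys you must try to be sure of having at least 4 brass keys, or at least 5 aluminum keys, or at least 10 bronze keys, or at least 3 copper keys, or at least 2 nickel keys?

20

Each of the 5 types has its own threshold; avoid all of them simultaneously.
The worst case stops just short of every target: 3 brass, 4 aluminum, 9 bronze, 2 copper, 1 nickel — 3 + 4 + 9 + 2 + 1 = 19 keys.
One more key must push some type to its target, so 19 + 1 = 20.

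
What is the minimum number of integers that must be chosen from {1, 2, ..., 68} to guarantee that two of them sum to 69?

Partition {1, …, 68} into 34 pairs: {1,68}, {2,67}, …, {34,35}.
Choosing 34 integers — say the integers 1 through 34 — takes one from each pair and avoids the property.
Choosing 35 forces two into the same pair by pigeonhole, and those sum to 69. So 35.

35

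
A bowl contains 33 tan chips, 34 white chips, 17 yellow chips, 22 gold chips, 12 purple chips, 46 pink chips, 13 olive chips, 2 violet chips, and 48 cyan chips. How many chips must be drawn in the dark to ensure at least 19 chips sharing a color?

In the worst case we take at most 18 of each color, but all 17 yellow, all 12 purple, all 13 olive, and all 2 violet (fewer than 18), giving 18 + 18 + 17 + 18 + 12 + 18 + 13 + 2 + 18 = 134.
One more chip then forces some color to 19, so 134 + 1 = 135.

135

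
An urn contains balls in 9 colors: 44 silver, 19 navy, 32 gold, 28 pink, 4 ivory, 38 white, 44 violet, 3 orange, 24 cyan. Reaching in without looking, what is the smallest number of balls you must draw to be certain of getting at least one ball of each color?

The hardest color to obtain is orange: we could draw every other ball first — 236 − 3 = 233 balls — without a single orange one.
The next draw must be orange, so 233 + 1 = 234.

234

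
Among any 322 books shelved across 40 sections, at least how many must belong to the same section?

9

The 322 books fall into 40 sections.
If each of the 40 sections held at most 8, the total would be at most 40 × 8 = 320 < 322, a contradiction.
So at least one holds ⌈322/40⌉ = 9.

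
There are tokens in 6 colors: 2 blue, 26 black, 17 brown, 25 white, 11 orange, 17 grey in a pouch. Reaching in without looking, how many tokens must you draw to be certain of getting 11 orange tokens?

The worst case draws every non-orange token first: 2 + 26 + 17 + 25 + 17 = 87.
The next 11 draws are then forced to be orange, giving 87 + 11 = 98.

98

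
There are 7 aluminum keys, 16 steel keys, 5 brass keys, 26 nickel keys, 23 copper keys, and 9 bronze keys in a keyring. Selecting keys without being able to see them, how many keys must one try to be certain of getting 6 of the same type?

31

The worst case takes 5 keys of each type without reaching 6 of any: 6 × 5 = 30.
The next key must bring some type to 6, so 30 + 1 = 31.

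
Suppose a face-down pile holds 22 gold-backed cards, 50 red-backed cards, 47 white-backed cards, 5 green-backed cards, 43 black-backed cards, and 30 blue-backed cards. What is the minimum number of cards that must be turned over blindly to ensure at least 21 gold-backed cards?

196

The worst case draws every non-gold-backed card first: 50 + 47 + 5 + 43 + 30 = 175.
The next 21 draws are then forced to be gold-backed, giving 175 + 21 = 196.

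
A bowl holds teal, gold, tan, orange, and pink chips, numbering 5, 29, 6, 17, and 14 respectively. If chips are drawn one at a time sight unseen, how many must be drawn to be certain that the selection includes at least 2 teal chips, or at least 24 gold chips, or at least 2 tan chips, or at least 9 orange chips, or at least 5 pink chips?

The worst case stops just short of every target: 1 teal, 23 gold, 1 tan, 8 orange, 4 pink — 1 + 23 + 1 + 8 + 4 = 37 chips.
One more chip must push some color to its target, so 37 + 1 = 38.

38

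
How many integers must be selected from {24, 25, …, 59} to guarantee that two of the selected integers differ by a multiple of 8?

9

Use the pigeonhole principle on residue classes: group the integers by remainder mod 8; there are 8 residue classes, each nonempty in this range.
Choosing one from each class (8 integers) avoids any shared remainder.
One more choice must repeat a class, so two differ by a multiple of 8. Hence 8 + 1 = 9.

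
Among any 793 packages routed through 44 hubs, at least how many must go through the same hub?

If each of the 44 hubs held at most 18, the total would be at most 44 × 18 = 792 < 793, a contradiction.
So at least one holds ⌈793/44⌉ = 19.

19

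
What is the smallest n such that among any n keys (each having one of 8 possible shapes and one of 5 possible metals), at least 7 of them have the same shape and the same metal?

There are 8 × 5 = 40 (shape, metal) combinations acting as pigeonholes.
With 40 × 6 = 240 keys we could place exactly 6 in each, with no (shape, metal) pair reaching 7.
One more forces some (shape, metal) pair to hold 7, so 240 + 1 = 241.

241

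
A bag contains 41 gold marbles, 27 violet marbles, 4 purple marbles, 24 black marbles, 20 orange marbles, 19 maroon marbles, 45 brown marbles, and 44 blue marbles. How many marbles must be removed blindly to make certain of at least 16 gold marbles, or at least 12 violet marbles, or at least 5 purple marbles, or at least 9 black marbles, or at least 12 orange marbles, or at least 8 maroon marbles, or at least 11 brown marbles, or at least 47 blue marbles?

111

Each of the 8 colors has its own threshold; avoid all of them simultaneously.
The worst case stops just short of every target: 15 gold, 11 violet, 4 purple, 8 black, 11 orange, 7 maroon, 10 brown, all 44 blue — 15 + 11 + 4 + 8 + 11 + 7 + 10 + 44 = 110 marbles.
One more marble must push some color to its target, so 110 + 1 = 111.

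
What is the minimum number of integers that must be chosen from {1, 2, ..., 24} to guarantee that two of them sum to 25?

13

Partition {1, …, 24} into 12 pairs: {1,24}, {2,23}, …, {12,13}.
Choosing 12 integers — say the integers 1 through 12 — takes one from each pair and avoids the property.
Choosing 13 forces two into the same pair by pigeonhole, and those sum to 25. So 13.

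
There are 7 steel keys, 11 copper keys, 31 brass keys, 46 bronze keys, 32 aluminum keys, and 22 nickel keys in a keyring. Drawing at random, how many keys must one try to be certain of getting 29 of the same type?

Treat the 6 types as pigeonholes.
In the worst case we take at most 28 of each type, but all 7 steel, all 11 copper, and all 22 nickel (fewer than 28), giving 7 + 11 + 28 + 28 + 28 + 22 = 124.
One more key then forces some type to 29, so 124 + 1 = 125.

125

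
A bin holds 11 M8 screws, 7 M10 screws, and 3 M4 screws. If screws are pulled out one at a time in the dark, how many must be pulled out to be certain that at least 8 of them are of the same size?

In the worst case we take at most 7 of each size, but all 3 M4 (fewer than 7), giving 7 + 7 + 3 = 17.
One more screw then forces some size to 8, so 17 + 1 = 18.

18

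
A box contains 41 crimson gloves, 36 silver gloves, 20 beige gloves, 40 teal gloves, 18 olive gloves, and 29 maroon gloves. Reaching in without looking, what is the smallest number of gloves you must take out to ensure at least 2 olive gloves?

168

To avoid olive gloves as long as possible, exhaust the other 5 colors first.
The worst case draws every non-olive glove first: 41 + 36 + 20 + 40 + 29 = 166.
The next 2 draws are then forced to be olive, giving 166 + 2 = 168.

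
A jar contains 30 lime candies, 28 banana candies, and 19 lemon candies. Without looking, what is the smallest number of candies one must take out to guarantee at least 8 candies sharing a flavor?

22

Treat the 3 flavors as pigeonholes.
The worst case takes 7 candies of each flavor without reaching 8 of any: 3 × 7 = 21.
The next candy must bring some flavor to 8, so 21 + 1 = 22.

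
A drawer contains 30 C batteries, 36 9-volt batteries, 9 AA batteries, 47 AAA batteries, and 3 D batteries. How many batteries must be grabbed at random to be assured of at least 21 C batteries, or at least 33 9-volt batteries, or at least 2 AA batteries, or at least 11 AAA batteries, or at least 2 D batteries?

Each of the 5 types has its own threshold; avoid all of them simultaneously.
The worst case stops just short of every target: 20 C, 32 9-volt, 1 AA, 10 AAA, 1 D — 20 + 32 + 1 + 10 + 1 = 64 batteries.
One more battery must push some type to its target, so 64 + 1 = 65.

65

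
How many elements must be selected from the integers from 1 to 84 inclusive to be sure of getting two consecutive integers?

Partition {1, …, 84} into 42 pairs: {1,2}, {3,4}, …, {83,84}.
Choosing 42 integers — say the 42 even numbers 2, 4, …, 84 — takes one from each pair and avoids the property.
Choosing 43 forces two into the same pair by pigeonhole, and those are consecutive. So 43.

43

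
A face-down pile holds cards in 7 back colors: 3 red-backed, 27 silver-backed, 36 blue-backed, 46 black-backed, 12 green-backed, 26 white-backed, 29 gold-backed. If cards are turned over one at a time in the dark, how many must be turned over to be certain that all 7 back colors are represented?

177

The hardest back color to obtain is red-backed: we could draw every other card first — 179 − 3 = 176 cards — without a single red-backed one.
The next draw must be red-backed, so 176 + 1 = 177.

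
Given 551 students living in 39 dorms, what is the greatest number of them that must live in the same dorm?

15

The 551 students fall into 39 dorms.
If each of the 39 dorms held at most 14, the total would be at most 39 × 14 = 546 < 551, a contradiction.
So at least one holds ⌈551/39⌉ = 15.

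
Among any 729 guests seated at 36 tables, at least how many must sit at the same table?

21

If each of the 36 tables held at most 20, the total would be at most 36 × 20 = 720 < 729, a contradiction.
So at least one holds ⌈729/36⌉ = 21.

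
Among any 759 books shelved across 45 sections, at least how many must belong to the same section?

If each of the 45 sections held at most 16, the total would be at most 45 × 16 = 720 < 759, a contradiction.
So at least one holds ⌈759/45⌉ = 17.

17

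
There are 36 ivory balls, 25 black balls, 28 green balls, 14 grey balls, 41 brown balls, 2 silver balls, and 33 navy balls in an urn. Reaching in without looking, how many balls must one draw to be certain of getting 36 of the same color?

In the worst case we take at most 35 of each color, but all 25 black, all 28 green, all 14 grey, all 2 silver, and all 33 navy (fewer than 35), giving 35 + 25 + 28 + 14 + 35 + 2 + 33 = 172.
One more ball then forces some color to 36, so 172 + 1 = 173.

173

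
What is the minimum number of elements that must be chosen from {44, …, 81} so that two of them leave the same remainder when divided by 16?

Group the integers by remainder mod 16; there are 16 residue classes, each nonempty in this range.
Choosing one from each class (16 integers) avoids any shared remainder.
One more choice must repeat a class, so two differ by a multiple of 16. Hence 16 + 1 = 17.

17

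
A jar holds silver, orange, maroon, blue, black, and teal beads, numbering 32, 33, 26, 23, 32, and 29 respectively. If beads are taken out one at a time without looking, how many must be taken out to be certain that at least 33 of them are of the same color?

In the worst case we take at most 32 of each color, but all 26 maroon, all 23 blue, and all 29 teal (fewer than 32), giving 32 + 32 + 26 + 23 + 32 + 29 = 174.
One more bead then forces some color to 33, so 174 + 1 = 175.

175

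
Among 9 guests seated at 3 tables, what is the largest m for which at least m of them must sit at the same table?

The 9 guests fall into 3 tables.
If each of the 3 tables held at most 2, the total would be at most 3 × 2 = 6 < 9, a contradiction.
So at least one holds ⌈9/3⌉ = 3.

3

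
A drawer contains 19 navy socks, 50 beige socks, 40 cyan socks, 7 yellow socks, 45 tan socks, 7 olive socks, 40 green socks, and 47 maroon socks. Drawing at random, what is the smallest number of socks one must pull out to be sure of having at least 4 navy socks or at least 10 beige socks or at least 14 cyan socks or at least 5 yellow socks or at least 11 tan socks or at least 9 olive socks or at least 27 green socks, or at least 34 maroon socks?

106

The worst case stops just short of every target: 3 navy, 9 beige, 13 cyan, 4 yellow, 10 tan, all 7 olive, 26 green, 33 maroon — 3 + 9 + 13 + 4 + 10 + 7 + 26 + 33 = 105 socks.
One more sock must push some color to its target, so 105 + 1 = 106.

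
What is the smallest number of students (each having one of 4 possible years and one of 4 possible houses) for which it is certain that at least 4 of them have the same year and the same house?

49

There are 4 × 4 = 16 (year, house) combinations acting as pigeonholes.
With 16 × 3 = 48 students we could place exactly 3 in each, with no (year, house) pair reaching 4.
One more forces some (year, house) pair to hold 4, so 48 + 1 = 49.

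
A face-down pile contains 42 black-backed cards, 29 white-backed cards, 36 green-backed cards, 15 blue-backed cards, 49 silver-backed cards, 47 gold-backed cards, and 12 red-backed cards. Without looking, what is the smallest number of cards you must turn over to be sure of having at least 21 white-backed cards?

The worst case draws every non-white-backed card first: 42 + 36 + 15 + 49 + 47 + 12 = 201.
The next 21 draws are then forced to be white-backed, giving 201 + 21 = 222.

222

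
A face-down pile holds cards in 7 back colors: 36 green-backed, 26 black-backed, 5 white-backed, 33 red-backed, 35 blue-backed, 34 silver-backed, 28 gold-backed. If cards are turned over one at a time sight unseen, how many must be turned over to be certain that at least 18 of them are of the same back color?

108

In the worst case we take at most 17 of each back color, but all 5 white-backed (fewer than 17), giving 17 + 17 + 5 + 17 + 17 + 17 + 17 = 107.
One more card then forces some back color to 18, so 107 + 1 = 108.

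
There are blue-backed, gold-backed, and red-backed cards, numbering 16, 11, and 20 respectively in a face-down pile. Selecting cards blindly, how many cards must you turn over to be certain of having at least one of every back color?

37

The hardest back color to obtain is gold-backed: we could draw every other card first — 47 − 11 = 36 cards — without a single gold-backed one.
The next draw must be gold-backed, so 36 + 1 = 37.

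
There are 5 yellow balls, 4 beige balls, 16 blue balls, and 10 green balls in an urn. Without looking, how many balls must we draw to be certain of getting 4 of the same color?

13

The worst case takes 3 balls of each color without reaching 4 of any: 4 × 3 = 12.
The next ball must bring some color to 4, so 12 + 1 = 13.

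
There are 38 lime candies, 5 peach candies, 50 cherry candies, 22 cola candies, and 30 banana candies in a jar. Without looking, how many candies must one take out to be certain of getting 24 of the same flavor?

97

Treat the 5 flavors as pigeonholes.
In the worst case we take at most 23 of each flavor, but all 5 peach and all 22 cola (fewer than 23), giving 23 + 5 + 23 + 22 + 23 = 96.
One more candy then forces some flavor to 24, so 96 + 1 = 97.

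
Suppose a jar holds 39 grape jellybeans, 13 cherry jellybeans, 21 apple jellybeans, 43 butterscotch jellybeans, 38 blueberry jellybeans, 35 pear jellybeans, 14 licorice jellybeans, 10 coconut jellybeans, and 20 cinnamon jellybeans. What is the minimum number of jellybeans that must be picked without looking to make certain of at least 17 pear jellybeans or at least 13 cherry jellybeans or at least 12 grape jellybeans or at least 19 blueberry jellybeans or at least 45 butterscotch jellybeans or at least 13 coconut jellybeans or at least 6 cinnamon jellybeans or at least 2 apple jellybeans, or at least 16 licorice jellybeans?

131

The worst case stops just short of every target: 11 grape, 12 cherry, 1 apple, all 43 butterscotch, 18 blueberry, 16 pear, all 14 licorice, all 10 coconut, 5 cinnamon — 11 + 12 + 1 + 43 + 18 + 16 + 14 + 10 + 5 = 130 jellybeans.
One more jellybean must push some flavor to its target, so 130 + 1 = 131.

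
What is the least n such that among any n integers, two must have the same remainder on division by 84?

Two integers differ by a multiple of 84 exactly when they share a remainder mod 84.
There are 84 residue classes mod 84, so 84 integers can all lie in distinct classes.
One more integer must repeat a residue, giving a difference divisible by 84. So n = 84 + 1 = 85.

85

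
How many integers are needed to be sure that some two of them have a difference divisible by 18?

Two integers differ by a multiple of 18 exactly when they share a remainder mod 18.
There are 18 residue classes mod 18, so 18 integers can all lie in distinct classes.
One more integer must repeat a residue, giving a difference divisible by 18. So n = 18 + 1 = 19.

19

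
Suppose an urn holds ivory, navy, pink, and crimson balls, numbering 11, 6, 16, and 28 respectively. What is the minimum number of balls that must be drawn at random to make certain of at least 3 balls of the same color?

Treat the 4 colors as pigeonholes.
The worst case takes 2 balls of each color without reaching 3 of any: 4 × 2 = 8.
The next ball must bring some color to 3, so 8 + 1 = 9.

9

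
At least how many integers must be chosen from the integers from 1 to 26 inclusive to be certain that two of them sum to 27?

14

Partition {1, …, 26} into 13 pairs: {1,26}, {2,25}, …, {13,14}.
Choosing 13 integers — say the integers 1 through 13 — takes one from each pair and avoids the property.
Choosing 14 forces two into the same pair by pigeonhole, and those sum to 27. So 14.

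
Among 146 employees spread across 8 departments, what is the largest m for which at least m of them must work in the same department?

The 146 employees fall into 8 departments.
If each of the 8 departments held at most 18, the total would be at most 8 × 18 = 144 < 146, a contradiction.
So at least one holds ⌈146/8⌉ = 19.

19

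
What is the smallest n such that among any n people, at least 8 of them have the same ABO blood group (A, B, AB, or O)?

29

There are 4 ABO blood groups acting as pigeonholes.
With 4 × 7 = 28 people we could place exactly 7 in each, with no class reaching 8.
One more forces some class to hold 8, so 28 + 1 = 29.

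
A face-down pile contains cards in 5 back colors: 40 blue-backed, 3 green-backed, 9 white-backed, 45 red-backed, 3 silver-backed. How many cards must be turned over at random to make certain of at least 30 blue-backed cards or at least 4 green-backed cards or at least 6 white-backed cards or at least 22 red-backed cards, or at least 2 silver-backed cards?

60

The worst case stops just short of every target: 29 blue-backed, 3 green-backed, 5 white-backed, 21 red-backed, 1 silver-backed — 29 + 3 + 5 + 21 + 1 = 59 cards.
One more card must push some back color to its target, so 59 + 1 = 60.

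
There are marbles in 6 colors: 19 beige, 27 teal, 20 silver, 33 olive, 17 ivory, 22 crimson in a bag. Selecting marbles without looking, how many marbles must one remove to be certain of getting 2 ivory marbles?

To avoid ivory marbles as long as possible, exhaust the other 5 colors first.
The worst case draws every non-ivory marble first: 19 + 27 + 20 + 33 + 22 = 121.
The next 2 draws are then forced to be ivory, giving 121 + 2 = 123.

123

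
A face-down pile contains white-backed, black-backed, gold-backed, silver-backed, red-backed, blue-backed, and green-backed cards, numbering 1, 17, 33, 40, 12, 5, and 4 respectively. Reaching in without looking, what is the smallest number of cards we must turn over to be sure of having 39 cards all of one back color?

In the worst case we take at most 38 of each back color, but all 1 white-backed, all 17 black-backed, all 33 gold-backed, all 12 red-backed, all 5 blue-backed, and all 4 green-backed (fewer than 38), giving 1 + 17 + 33 + 38 + 12 + 5 + 4 = 110.
One more card then forces some back color to 39, so 110 + 1 = 111.

111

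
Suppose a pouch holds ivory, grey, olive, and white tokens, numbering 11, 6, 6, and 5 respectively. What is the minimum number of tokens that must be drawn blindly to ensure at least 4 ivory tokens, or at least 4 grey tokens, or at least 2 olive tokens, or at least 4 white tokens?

The worst case stops just short of every target: 3 ivory, 3 grey, 1 olive, 3 white — 3 + 3 + 1 + 3 = 10 tokens.
One more token must push some color to its target, so 10 + 1 = 11.

11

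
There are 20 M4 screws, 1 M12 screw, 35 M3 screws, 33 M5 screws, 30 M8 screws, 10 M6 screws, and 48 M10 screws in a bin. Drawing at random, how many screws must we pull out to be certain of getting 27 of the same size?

In the worst case we take at most 26 of each size, but all 20 M4, all 1 M12, and all 10 M6 (fewer than 26), giving 20 + 1 + 26 + 26 + 26 + 10 + 26 = 135.
One more screw then forces some size to 27, so 135 + 1 = 136.

136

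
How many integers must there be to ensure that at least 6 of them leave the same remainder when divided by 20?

101

There are 20 residue classes modulo 20 acting as pigeonholes.
With 20 × 5 = 100 integers we could place exactly 5 in each, with no class reaching 6.
One more forces some class to hold 6, so 100 + 1 = 101.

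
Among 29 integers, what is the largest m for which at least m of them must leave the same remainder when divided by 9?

The 29 integers fall into 9 residue classes modulo 9.
If each of the 9 residue classes modulo 9 held at most 3, the total would be at most 9 × 3 = 27 < 29, a contradiction.
So at least one holds ⌈29/9⌉ = 4.

4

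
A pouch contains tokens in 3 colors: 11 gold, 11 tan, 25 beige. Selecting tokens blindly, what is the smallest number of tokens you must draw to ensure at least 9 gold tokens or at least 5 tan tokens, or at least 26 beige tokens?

38

The worst case stops just short of every target: 8 gold, 4 tan, 25 beige — 8 + 4 + 25 = 37 tokens.
One more token must push some color to its target, so 37 + 1 = 38.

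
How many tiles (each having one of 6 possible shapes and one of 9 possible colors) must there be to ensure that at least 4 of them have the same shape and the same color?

There are 6 × 9 = 54 (shape, color) combinations acting as pigeonholes.
With 54 × 3 = 162 tiles we could place exactly 3 in each, with no (shape, color) pair reaching 4.
One more forces some (shape, color) pair to hold 4, so 162 + 1 = 163.

163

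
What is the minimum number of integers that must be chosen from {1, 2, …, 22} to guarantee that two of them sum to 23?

Partition {1, …, 22} into 11 pairs: {1,22}, {2,21}, …, {11,12}.
Choosing 11 integers — say the integers 1 through 11 — takes one from each pair and avoids the property.
Choosing 12 forces two into the same pair by pigeonhole, and those sum to 23. So 12.

12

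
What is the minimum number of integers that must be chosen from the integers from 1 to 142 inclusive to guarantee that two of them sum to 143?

72

Partition {1, …, 142} into 71 pairs: {1,142}, {2,141}, …, {71,72}.
Choosing 71 integers — say the integers 1 through 71 — takes one from each pair and avoids the property.
Choosing 72 forces two into the same pair by pigeonhole, and those sum to 143. So 72.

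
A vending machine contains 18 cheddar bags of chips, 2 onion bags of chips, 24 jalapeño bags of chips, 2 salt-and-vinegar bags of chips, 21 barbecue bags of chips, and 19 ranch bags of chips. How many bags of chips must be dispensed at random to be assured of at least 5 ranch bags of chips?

72

The worst case draws every non-ranch bag of chips first: 18 + 2 + 24 + 2 + 21 = 67.
The next 5 draws are then forced to be ranch, giving 67 + 5 = 72.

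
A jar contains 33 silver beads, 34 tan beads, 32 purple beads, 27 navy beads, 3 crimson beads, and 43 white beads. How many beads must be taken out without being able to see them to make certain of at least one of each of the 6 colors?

The hardest color to obtain is crimson: we could draw every other bead first — 172 − 3 = 169 beads — without a single crimson one.
The next draw must be crimson, so 169 + 1 = 170.

170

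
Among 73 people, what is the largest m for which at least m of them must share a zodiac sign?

There are 12 zodiac signs, which serve as the pigeonholes.
If each of the 12 zodiac signs held at most 6, the total would be at most 12 × 6 = 72 < 73, a contradiction.
So at least one holds ⌈73/12⌉ = 7.

7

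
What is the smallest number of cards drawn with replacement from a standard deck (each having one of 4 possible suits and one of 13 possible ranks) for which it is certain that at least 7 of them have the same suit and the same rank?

There are 4 × 13 = 52 (suit, rank) combinations acting as pigeonholes.
With 52 × 6 = 312 cards drawn with replacement from a standard deck we could place exactly 6 in each, with no (suit, rank) pair reaching 7.
One more forces some (suit, rank) pair to hold 7, so 312 + 1 = 313.

313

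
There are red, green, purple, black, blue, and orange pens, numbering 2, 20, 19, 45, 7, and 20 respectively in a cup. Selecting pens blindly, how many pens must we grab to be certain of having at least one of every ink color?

The hardest ink color to obtain is red: we could draw every other pen first — 113 − 2 = 111 pens — without a single red one.
The next draw must be red, so 111 + 1 = 112.

112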